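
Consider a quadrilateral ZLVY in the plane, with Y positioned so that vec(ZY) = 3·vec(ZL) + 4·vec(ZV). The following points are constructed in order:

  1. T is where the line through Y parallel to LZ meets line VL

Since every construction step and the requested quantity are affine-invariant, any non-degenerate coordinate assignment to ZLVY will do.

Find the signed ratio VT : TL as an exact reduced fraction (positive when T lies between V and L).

Choose coordinates Z = (0, 0), L = (1, 0), V = (0, 1), Y = (3, 4).
1. T is where the line through Y parallel to LZ meets line VL ⇒ T = (-3, 4)
T = V + t·(L−V) with t = -3, so VT:TL = t:(1−t) = -3:4

VT:TL = -3/4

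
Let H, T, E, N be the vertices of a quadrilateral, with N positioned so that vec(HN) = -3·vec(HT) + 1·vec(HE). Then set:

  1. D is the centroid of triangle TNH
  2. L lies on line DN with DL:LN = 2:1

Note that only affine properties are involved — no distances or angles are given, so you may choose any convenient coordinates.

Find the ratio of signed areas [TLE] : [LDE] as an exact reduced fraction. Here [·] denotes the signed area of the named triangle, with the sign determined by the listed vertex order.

[TLE]:[LDE] = -11/6

Set H = (0, 0), T = (1, 0), E = (0, 1), N = (-3, 1); any affine frame gives the same invariant.
1. D is the centroid of triangle TNH ⇒ D = (-2/3, 1/3)
2. L lies on line DN with DL:LN = 2:1 ⇒ L = (-20/9, 7/9)
2·[TLE] = -22/9, 2·[LDE] = 4/3
[TLE]:[LDE] = -22/9:4/3 = -11/6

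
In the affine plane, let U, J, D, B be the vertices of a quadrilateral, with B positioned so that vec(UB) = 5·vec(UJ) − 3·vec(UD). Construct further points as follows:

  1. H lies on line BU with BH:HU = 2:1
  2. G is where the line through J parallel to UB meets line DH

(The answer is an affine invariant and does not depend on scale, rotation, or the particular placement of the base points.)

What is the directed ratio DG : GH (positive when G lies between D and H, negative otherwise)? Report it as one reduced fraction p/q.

DG:GH = 2/3

Work in coordinates with U = (0, 0), J = (1, 0), D = (0, 1), B = (5, -3).
1. H lies on line BU with BH:HU = 2:1 ⇒ H = (5/3, -1)
2. G is where the line through J parallel to UB meets line DH ⇒ G = (2/3, 1/5)
G = D + t·(H−D) with t = 2/5, so DG:GH = t:(1−t) = 2/5:3/5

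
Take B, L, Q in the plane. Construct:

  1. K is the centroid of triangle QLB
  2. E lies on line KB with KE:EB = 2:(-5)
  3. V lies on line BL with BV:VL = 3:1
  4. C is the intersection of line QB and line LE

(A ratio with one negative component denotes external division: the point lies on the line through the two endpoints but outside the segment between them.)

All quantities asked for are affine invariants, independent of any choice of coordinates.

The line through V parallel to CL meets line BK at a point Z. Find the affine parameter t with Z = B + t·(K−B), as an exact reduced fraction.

Set B = (0, 0), L = (1, 0), Q = (0, 1); any affine frame gives the same invariant.
1. K is the centroid of triangle QLB ⇒ K = (1/3, 1/3)
2. E lies on line KB with KE:EB = 2:(-5) ⇒ E = (5/9, 5/9)
3. V lies on line BL with BV:VL = 3:1 ⇒ V = (3/4, 0)
4. C is the intersection of line QB and line LE ⇒ C = (0, 5/4)
through V parallel to CL: direction (1, -5/4); meets BK at Z = (5/12, 5/12)
Z = B + t·(K−B) with t = 5/4

t = 5/4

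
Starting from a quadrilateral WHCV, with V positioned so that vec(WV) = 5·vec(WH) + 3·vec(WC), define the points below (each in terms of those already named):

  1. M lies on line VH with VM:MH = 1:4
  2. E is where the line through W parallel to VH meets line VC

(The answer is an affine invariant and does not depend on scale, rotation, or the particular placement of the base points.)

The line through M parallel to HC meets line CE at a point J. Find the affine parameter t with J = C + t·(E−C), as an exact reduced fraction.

t = 7/5

Choose coordinates W = (0, 0), H = (1, 0), C = (0, 1), V = (5, 3).
1. M lies on line VH with VM:MH = 1:4 ⇒ M = (21/5, 12/5)
2. E is where the line through W parallel to VH meets line VC ⇒ E = (20/7, 15/7)
through M parallel to HC: direction (-1, 1); meets CE at J = (4, 13/5)
J = C + t·(E−C) with t = 7/5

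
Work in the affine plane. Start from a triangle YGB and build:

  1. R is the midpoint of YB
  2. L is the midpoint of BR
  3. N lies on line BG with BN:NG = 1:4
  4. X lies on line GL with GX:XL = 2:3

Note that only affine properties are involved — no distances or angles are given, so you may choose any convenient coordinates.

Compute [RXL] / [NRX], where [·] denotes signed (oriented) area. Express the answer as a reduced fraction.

[RXL]:[NRX] = 15/22

Assign Y = (0, 0), G = (1, 0), B = (0, 1) — the answer is frame-independent, so this choice is without loss of generality.
1. R is the midpoint of YB ⇒ R = (0, 1/2)
2. L is the midpoint of BR ⇒ L = (0, 3/4)
3. N lies on line BG with BN:NG = 1:4 ⇒ N = (1/5, 4/5)
4. X lies on line GL with GX:XL = 2:3 ⇒ X = (3/5, 3/10)
2·[RXL] = 3/20, 2·[NRX] = 11/50
[RXL]:[NRX] = 3/20:11/50 = 15/22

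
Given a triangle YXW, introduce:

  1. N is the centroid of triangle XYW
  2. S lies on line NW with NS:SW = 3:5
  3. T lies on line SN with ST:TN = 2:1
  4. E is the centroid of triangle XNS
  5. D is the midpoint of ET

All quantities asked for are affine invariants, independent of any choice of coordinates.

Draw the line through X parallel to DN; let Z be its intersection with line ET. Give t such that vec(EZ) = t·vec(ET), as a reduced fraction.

t = -5/2

Assign Y = (0, 0), X = (1, 0), W = (0, 1) — the answer is frame-independent, so this choice is without loss of generality.
1. N is the centroid of triangle XYW ⇒ N = (1/3, 1/3)
2. S lies on line NW with NS:SW = 3:5 ⇒ S = (5/24, 7/12)
3. T lies on line SN with ST:TN = 2:1 ⇒ T = (7/24, 5/12)
4. E is the centroid of triangle XNS ⇒ E = (37/72, 11/36)
5. D is the midpoint of ET ⇒ D = (29/72, 13/36)
through X parallel to DN: direction (-5/72, -1/36); meets ET at Z = (77/72, 1/36)
Z = E + t·(T−E) with t = -5/2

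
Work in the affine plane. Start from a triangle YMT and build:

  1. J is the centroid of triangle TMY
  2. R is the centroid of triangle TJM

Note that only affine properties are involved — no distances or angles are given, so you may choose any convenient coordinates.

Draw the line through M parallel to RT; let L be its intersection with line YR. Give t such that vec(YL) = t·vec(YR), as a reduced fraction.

Set Y = (0, 0), M = (1, 0), T = (0, 1); any affine frame gives the same invariant.
1. J is the centroid of triangle TMY ⇒ J = (1/3, 1/3)
2. R is the centroid of triangle TJM ⇒ R = (4/9, 4/9)
through M parallel to RT: direction (-4/9, 5/9); meets YR at L = (5/9, 5/9)
L = Y + t·(R−Y) with t = 5/4

t = 5/4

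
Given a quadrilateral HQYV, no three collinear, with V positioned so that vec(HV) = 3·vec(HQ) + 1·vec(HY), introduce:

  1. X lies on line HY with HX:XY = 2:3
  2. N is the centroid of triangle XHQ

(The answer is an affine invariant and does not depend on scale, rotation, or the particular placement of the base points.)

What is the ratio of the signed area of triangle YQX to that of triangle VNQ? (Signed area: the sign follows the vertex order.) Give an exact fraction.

Assign H = (0, 0), Q = (1, 0), Y = (0, 1), V = (3, 1) — the answer is frame-independent, so this choice is without loss of generality.
1. X lies on line HY with HX:XY = 2:3 ⇒ X = (0, 2/5)
2. N is the centroid of triangle XHQ ⇒ N = (1/3, 2/15)
2·[YQX] = -3/5, 2·[VNQ] = 14/15
[YQX]:[VNQ] = -3/5:14/15 = -9/14

[YQX]:[VNQ] = -9/14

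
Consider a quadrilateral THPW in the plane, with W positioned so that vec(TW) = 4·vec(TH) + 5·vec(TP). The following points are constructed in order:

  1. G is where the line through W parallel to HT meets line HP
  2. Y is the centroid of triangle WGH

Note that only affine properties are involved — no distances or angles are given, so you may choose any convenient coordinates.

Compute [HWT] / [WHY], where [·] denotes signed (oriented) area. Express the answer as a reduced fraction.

Work in coordinates with T = (0, 0), H = (1, 0), P = (0, 1), W = (4, 5).
1. G is where the line through W parallel to HT meets line HP ⇒ G = (-4, 5)
2. Y is the centroid of triangle WGH ⇒ Y = (1/3, 10/3)
2·[HWT] = 5, 2·[WHY] = -40/3
[HWT]:[WHY] = 5:-40/3 = -3/8

[HWT]:[WHY] = -3/8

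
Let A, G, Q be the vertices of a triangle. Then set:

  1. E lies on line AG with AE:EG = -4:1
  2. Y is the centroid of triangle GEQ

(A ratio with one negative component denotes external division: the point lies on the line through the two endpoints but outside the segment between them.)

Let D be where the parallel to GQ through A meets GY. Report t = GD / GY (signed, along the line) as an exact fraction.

Work in coordinates with A = (0, 0), G = (1, 0), Q = (0, 1).
1. E lies on line AG with AE:EG = -4:1 ⇒ E = (4/3, 0)
2. Y is the centroid of triangle GEQ ⇒ Y = (7/9, 1/3)
through A parallel to GQ: direction (-1, 1); meets GY at D = (3, -3)
D = G + t·(Y−G) with t = -9

t = -9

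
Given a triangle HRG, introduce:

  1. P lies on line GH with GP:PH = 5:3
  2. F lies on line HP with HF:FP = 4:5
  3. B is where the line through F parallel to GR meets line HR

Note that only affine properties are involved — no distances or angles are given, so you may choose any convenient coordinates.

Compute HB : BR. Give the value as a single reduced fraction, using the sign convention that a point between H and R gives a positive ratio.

HB:BR = 1/5

Set H = (0, 0), R = (1, 0), G = (0, 1); any affine frame gives the same invariant.
1. P lies on line GH with GP:PH = 5:3 ⇒ P = (0, 3/8)
2. F lies on line HP with HF:FP = 4:5 ⇒ F = (0, 1/6)
3. B is where the line through F parallel to GR meets line HR ⇒ B = (1/6, 0)
B = H + t·(R−H) with t = 1/6, so HB:BR = t:(1−t) = 1/6:5/6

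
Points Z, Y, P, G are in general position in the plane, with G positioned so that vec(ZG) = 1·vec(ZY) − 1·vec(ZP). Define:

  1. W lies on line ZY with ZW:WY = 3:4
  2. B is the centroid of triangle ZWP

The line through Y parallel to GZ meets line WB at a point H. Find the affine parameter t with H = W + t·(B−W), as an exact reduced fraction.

t = 12

Work in coordinates with Z = (0, 0), Y = (1, 0), P = (0, 1), G = (1, -1).
1. W lies on line ZY with ZW:WY = 3:4 ⇒ W = (3/7, 0)
2. B is the centroid of triangle ZWP ⇒ B = (1/7, 1/3)
through Y parallel to GZ: direction (-1, 1); meets WB at H = (-3, 4)
H = W + t·(B−W) with t = 12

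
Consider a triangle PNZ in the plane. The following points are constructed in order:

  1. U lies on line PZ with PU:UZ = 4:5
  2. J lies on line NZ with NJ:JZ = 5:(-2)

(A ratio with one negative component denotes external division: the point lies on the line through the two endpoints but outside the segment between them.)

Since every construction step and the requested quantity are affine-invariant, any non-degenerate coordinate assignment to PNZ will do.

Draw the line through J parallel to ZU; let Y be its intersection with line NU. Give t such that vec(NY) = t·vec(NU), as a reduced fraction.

Choose coordinates P = (0, 0), N = (1, 0), Z = (0, 1).
1. U lies on line PZ with PU:UZ = 4:5 ⇒ U = (0, 4/9)
2. J lies on line NZ with NJ:JZ = 5:(-2) ⇒ J = (-2/3, 5/3)
through J parallel to ZU: direction (0, -5/9); meets NU at Y = (-2/3, 20/27)
Y = N + t·(U−N) with t = 5/3

t = 5/3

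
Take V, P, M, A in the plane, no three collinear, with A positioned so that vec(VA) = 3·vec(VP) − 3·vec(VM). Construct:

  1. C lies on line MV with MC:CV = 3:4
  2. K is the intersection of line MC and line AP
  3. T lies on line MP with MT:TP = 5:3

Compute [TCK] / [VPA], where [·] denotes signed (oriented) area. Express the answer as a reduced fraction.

[TCK]:[VPA] = 65/336

Set V = (0, 0), P = (1, 0), M = (0, 1), A = (3, -3); any affine frame gives the same invariant.
1. C lies on line MV with MC:CV = 3:4 ⇒ C = (0, 4/7)
2. K is the intersection of line MC and line AP ⇒ K = (0, 3/2)
3. T lies on line MP with MT:TP = 5:3 ⇒ T = (5/8, 3/8)
2·[TCK] = -65/112, 2·[VPA] = -3
[TCK]:[VPA] = -65/112:-3 = 65/336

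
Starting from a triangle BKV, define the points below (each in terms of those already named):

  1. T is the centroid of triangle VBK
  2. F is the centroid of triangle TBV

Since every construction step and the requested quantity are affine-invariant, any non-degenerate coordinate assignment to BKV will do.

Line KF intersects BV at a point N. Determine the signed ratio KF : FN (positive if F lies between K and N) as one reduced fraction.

KF:FN = 8

Set B = (0, 0), K = (1, 0), V = (0, 1); any affine frame gives the same invariant.
1. T is the centroid of triangle VBK ⇒ T = (1/3, 1/3)
2. F is the centroid of triangle TBV ⇒ F = (1/9, 4/9)
line KF meets BV at N = (0, 1/2)
F = K + t·(N−K) with t = 8/9, so KF:FN = 8/9:1/9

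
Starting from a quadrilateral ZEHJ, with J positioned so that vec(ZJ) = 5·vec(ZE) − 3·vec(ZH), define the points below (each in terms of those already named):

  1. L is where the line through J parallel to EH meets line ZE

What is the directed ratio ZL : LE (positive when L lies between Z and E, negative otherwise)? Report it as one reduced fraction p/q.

ZL:LE = -2

Choose coordinates Z = (0, 0), E = (1, 0), H = (0, 1), J = (5, -3).
1. L is where the line through J parallel to EH meets line ZE ⇒ L = (2, 0)
L = Z + t·(E−Z) with t = 2, so ZL:LE = t:(1−t) = 2:-1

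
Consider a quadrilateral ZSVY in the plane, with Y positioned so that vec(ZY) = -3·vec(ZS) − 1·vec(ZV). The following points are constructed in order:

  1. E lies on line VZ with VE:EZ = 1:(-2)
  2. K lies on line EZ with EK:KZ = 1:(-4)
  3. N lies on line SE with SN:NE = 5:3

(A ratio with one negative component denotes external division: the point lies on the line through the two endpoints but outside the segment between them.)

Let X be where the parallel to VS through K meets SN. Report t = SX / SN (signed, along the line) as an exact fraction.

Assign Z = (0, 0), S = (1, 0), V = (0, 1), Y = (-3, -1) — the answer is frame-independent, so this choice is without loss of generality.
1. E lies on line VZ with VE:EZ = 1:(-2) ⇒ E = (0, 2)
2. K lies on line EZ with EK:KZ = 1:(-4) ⇒ K = (0, 8/3)
3. N lies on line SE with SN:NE = 5:3 ⇒ N = (3/8, 5/4)
through K parallel to VS: direction (1, -1); meets SN at X = (-2/3, 10/3)
X = S + t·(N−S) with t = 8/3

t = 8/3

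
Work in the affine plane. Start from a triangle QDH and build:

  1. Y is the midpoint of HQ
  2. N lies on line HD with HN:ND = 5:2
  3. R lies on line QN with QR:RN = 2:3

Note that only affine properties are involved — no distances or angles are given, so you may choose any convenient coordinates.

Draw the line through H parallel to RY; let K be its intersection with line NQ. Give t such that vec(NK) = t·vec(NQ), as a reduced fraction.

t = 1/5

Assign Q = (0, 0), D = (1, 0), H = (0, 1) — the answer is frame-independent, so this choice is without loss of generality.
1. Y is the midpoint of HQ ⇒ Y = (0, 1/2)
2. N lies on line HD with HN:ND = 5:2 ⇒ N = (5/7, 2/7)
3. R lies on line QN with QR:RN = 2:3 ⇒ R = (2/7, 4/35)
through H parallel to RY: direction (-2/7, 27/70); meets NQ at K = (4/7, 8/35)
K = N + t·(Q−N) with t = 1/5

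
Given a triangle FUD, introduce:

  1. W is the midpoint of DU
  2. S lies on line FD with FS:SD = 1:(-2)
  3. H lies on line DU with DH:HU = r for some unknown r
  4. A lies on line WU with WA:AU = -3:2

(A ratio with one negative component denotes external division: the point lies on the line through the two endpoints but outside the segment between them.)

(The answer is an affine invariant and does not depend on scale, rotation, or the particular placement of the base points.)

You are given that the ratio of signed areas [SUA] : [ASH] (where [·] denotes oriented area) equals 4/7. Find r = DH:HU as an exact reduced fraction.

r = 1/3

Work in coordinates with F = (0, 0), U = (1, 0), D = (0, 1).
1. W is the midpoint of DU ⇒ W = (1/2, 1/2)
2. S lies on line FD with FS:SD = 1:(-2) ⇒ S = (0, -1)
3. With DH:HU = r, write λ = r/(r+1) so H = D + λ·(U−D); H is affine-linear in λ
4. A lies on line WU with WA:AU = -3:2 ⇒ A = (2, -1)
Every point depending on H is an affine combination of H and λ-independent points, so each such coordinate is linear in λ; the λ² term in each signed area is a multiple of (U−D)×(U−D) = 0, so 2·[SUA] and 2·[ASH] are each linear in λ. Evaluating at λ=0 and λ=1:
  2·[SUA] = -2,   2·[ASH] = 2·λ − 4
So [SUA]:[ASH] = (-2) / (2·λ − 4). Setting this equal to 4/7:
  -2 = 4/7·(2·λ − 4)  ⇒  λ = 1/4
Then r = λ/(1−λ) = (1/4)/(3/4) = 1/3. Check: with r = 1/3, H = (1/4, 3/4) and [SUA]:[ASH] = 4/7 as required.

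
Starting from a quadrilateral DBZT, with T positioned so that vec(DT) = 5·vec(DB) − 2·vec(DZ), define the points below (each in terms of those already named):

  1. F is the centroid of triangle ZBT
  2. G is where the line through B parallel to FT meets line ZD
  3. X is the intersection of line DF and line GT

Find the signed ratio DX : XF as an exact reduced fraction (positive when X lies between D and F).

DX:XF = 25/6

Work in coordinates with D = (0, 0), B = (1, 0), Z = (0, 1), T = (5, -2).
1. F is the centroid of triangle ZBT ⇒ F = (2, -1/3)
2. G is where the line through B parallel to FT meets line ZD ⇒ G = (0, 5/9)
3. X is the intersection of line DF and line GT ⇒ X = (50/31, -25/93)
X = D + t·(F−D) with t = 25/31, so DX:XF = t:(1−t) = 25/31:6/31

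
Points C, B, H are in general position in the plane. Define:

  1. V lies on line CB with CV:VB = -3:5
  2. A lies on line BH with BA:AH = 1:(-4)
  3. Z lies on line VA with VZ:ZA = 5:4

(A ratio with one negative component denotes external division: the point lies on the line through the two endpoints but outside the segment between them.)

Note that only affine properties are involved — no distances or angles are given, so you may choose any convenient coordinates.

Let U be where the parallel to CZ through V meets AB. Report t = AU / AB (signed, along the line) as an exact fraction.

Choose coordinates C = (0, 0), B = (1, 0), H = (0, 1).
1. V lies on line CB with CV:VB = -3:5 ⇒ V = (-3/2, 0)
2. A lies on line BH with BA:AH = 1:(-4) ⇒ A = (4/3, -1/3)
3. Z lies on line VA with VZ:ZA = 5:4 ⇒ Z = (2/27, -5/27)
through V parallel to CZ: direction (2/27, -5/27); meets AB at U = (-19/6, 25/6)
U = A + t·(B−A) with t = 27/2

t = 27/2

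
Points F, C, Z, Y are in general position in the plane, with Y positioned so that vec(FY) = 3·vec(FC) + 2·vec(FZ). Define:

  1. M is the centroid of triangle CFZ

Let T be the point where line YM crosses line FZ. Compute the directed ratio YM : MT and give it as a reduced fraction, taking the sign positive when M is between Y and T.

YM:MT = 8

Work in coordinates with F = (0, 0), C = (1, 0), Z = (0, 1), Y = (3, 2).
1. M is the centroid of triangle CFZ ⇒ M = (1/3, 1/3)
line YM meets FZ at T = (0, 1/8)
M = Y + t·(T−Y) with t = 8/9, so YM:MT = 8/9:1/9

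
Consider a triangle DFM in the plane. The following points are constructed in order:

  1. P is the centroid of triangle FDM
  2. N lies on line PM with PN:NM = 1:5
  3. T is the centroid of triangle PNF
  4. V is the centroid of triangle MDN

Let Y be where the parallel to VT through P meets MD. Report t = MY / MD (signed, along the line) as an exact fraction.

t = 1/2

Set D = (0, 0), F = (1, 0), M = (0, 1); any affine frame gives the same invariant.
1. P is the centroid of triangle FDM ⇒ P = (1/3, 1/3)
2. N lies on line PM with PN:NM = 1:5 ⇒ N = (5/18, 4/9)
3. T is the centroid of triangle PNF ⇒ T = (29/54, 7/27)
4. V is the centroid of triangle MDN ⇒ V = (5/54, 13/27)
through P parallel to VT: direction (4/9, -2/9); meets MD at Y = (0, 1/2)
Y = M + t·(D−M) with t = 1/2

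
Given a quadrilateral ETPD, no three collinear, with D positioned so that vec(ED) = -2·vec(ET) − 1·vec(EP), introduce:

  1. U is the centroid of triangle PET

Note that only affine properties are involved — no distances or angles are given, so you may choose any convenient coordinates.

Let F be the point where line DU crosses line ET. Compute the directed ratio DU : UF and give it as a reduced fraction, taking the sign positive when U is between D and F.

Assign E = (0, 0), T = (1, 0), P = (0, 1), D = (-2, -1) — the answer is frame-independent, so this choice is without loss of generality.
1. U is the centroid of triangle PET ⇒ U = (1/3, 1/3)
line DU meets ET at F = (-1/4, 0)
U = D + t·(F−D) with t = 4/3, so DU:UF = 4/3:-1/3

DU:UF = -4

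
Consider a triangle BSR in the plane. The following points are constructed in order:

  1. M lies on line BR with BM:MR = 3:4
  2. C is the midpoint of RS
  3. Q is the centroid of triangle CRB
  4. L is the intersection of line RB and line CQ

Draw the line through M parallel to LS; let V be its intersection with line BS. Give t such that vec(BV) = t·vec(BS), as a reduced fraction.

Set B = (0, 0), S = (1, 0), R = (0, 1); any affine frame gives the same invariant.
1. M lies on line BR with BM:MR = 3:4 ⇒ M = (0, 3/7)
2. C is the midpoint of RS ⇒ C = (1/2, 1/2)
3. Q is the centroid of triangle CRB ⇒ Q = (1/6, 1/2)
4. L is the intersection of line RB and line CQ ⇒ L = (0, 1/2)
through M parallel to LS: direction (1, -1/2); meets BS at V = (6/7, 0)
V = B + t·(S−B) with t = 6/7

t = 6/7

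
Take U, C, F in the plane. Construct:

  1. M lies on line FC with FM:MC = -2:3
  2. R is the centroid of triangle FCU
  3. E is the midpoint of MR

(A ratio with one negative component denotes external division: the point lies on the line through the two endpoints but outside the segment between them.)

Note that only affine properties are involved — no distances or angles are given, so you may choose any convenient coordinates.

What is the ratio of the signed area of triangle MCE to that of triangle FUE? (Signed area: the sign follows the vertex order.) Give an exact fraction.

[MCE]:[FUE] = 3/5

Set U = (0, 0), C = (1, 0), F = (0, 1); any affine frame gives the same invariant.
1. M lies on line FC with FM:MC = -2:3 ⇒ M = (-2, 3)
2. R is the centroid of triangle FCU ⇒ R = (1/3, 1/3)
3. E is the midpoint of MR ⇒ E = (-5/6, 5/3)
2·[MCE] = -1/2, 2·[FUE] = -5/6
[MCE]:[FUE] = -1/2:-5/6 = 3/5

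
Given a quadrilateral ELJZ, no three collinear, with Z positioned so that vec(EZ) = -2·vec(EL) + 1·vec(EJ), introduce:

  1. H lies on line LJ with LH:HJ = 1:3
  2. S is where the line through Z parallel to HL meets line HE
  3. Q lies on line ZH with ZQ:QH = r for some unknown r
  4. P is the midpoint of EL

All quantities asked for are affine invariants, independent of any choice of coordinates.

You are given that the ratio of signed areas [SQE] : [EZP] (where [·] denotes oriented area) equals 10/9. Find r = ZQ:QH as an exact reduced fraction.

r = 5/4

Set E = (0, 0), L = (1, 0), J = (0, 1), Z = (-2, 1); any affine frame gives the same invariant.
1. H lies on line LJ with LH:HJ = 1:3 ⇒ H = (3/4, 1/4)
2. S is where the line through Z parallel to HL meets line HE ⇒ S = (-3/4, -1/4)
3. With ZQ:QH = r, write λ = r/(r+1) so Q = Z + λ·(H−Z); Q is affine-linear in λ
4. P is the midpoint of EL ⇒ P = (1/2, 0)
Every point depending on Q is an affine combination of Q and λ-independent points, so each such coordinate is linear in λ; the λ² term in each signed area is a multiple of (H−Z)×(H−Z) = 0, so 2·[SQE] and 2·[EZP] are each linear in λ. Evaluating at λ=0 and λ=1:
  2·[SQE] = 5/4·λ − 5/4,   2·[EZP] = -1/2
So [SQE]:[EZP] = (5/4·λ − 5/4) / (-1/2). Setting this equal to 10/9:
  5/4·λ − 5/4 = 10/9·(-1/2)  ⇒  λ = 5/9
Then r = λ/(1−λ) = (5/9)/(4/9) = 5/4. Check: with r = 5/4, Q = (-17/36, 7/12) and [SQE]:[EZP] = 10/9 as required.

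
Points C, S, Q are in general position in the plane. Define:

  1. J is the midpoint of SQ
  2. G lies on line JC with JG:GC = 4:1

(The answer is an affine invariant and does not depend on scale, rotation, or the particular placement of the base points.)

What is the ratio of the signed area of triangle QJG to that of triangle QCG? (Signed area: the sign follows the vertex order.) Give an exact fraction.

Work in coordinates with C = (0, 0), S = (1, 0), Q = (0, 1).
1. J is the midpoint of SQ ⇒ J = (1/2, 1/2)
2. G lies on line JC with JG:GC = 4:1 ⇒ G = (1/10, 1/10)
2·[QJG] = -2/5, 2·[QCG] = 1/10
[QJG]:[QCG] = -2/5:1/10 = -4

[QJG]:[QCG] = -4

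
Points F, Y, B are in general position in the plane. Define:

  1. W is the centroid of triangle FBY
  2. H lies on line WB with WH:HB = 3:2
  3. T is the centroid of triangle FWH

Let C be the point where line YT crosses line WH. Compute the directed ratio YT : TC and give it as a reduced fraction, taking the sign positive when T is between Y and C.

YT:TC = -4

Choose coordinates F = (0, 0), Y = (1, 0), B = (0, 1).
1. W is the centroid of triangle FBY ⇒ W = (1/3, 1/3)
2. H lies on line WB with WH:HB = 3:2 ⇒ H = (2/15, 11/15)
3. T is the centroid of triangle FWH ⇒ T = (7/45, 16/45)
line YT meets WH at C = (11/30, 4/15)
T = Y + t·(C−Y) with t = 4/3, so YT:TC = 4/3:-1/3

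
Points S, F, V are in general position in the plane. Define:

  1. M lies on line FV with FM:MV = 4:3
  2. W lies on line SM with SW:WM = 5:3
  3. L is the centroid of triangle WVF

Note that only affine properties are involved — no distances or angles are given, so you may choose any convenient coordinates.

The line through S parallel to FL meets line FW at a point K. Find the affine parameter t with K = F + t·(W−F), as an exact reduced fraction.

t = 76/21

Set S = (0, 0), F = (1, 0), V = (0, 1); any affine frame gives the same invariant.
1. M lies on line FV with FM:MV = 4:3 ⇒ M = (3/7, 4/7)
2. W lies on line SM with SW:WM = 5:3 ⇒ W = (15/56, 5/14)
3. L is the centroid of triangle WVF ⇒ L = (71/168, 19/42)
through S parallel to FL: direction (-97/168, 19/42); meets FW at K = (-485/294, 190/147)
K = F + t·(W−F) with t = 76/21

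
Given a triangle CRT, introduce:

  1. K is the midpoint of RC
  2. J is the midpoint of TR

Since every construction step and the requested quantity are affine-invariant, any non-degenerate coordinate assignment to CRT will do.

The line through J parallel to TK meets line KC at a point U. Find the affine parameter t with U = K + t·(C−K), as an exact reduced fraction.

t = -1/2

Set C = (0, 0), R = (1, 0), T = (0, 1); any affine frame gives the same invariant.
1. K is the midpoint of RC ⇒ K = (1/2, 0)
2. J is the midpoint of TR ⇒ J = (1/2, 1/2)
through J parallel to TK: direction (1/2, -1); meets KC at U = (3/4, 0)
U = K + t·(C−K) with t = -1/2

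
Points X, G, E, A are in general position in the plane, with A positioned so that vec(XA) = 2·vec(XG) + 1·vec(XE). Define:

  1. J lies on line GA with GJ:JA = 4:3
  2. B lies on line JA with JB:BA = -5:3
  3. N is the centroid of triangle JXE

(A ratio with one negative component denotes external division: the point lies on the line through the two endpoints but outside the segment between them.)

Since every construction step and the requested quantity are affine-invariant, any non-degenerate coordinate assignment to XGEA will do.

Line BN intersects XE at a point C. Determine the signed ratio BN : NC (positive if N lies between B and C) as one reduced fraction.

BN:NC = 89/22

Assign X = (0, 0), G = (1, 0), E = (0, 1), A = (2, 1) — the answer is frame-independent, so this choice is without loss of generality.
1. J lies on line GA with GJ:JA = 4:3 ⇒ J = (11/7, 4/7)
2. B lies on line JA with JB:BA = -5:3 ⇒ B = (37/14, 23/14)
3. N is the centroid of triangle JXE ⇒ N = (11/21, 11/21)
line BN meets XE at C = (0, 22/89)
N = B + t·(C−B) with t = 89/111, so BN:NC = 89/111:22/111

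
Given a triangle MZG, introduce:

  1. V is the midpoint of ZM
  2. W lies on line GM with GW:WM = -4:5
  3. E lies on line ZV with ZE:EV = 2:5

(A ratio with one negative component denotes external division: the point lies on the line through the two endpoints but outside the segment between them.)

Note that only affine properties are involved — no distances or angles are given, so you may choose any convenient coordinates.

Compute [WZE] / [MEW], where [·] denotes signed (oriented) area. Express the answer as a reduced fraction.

[WZE]:[MEW] = -1/6

Choose coordinates M = (0, 0), Z = (1, 0), G = (0, 1).
1. V is the midpoint of ZM ⇒ V = (1/2, 0)
2. W lies on line GM with GW:WM = -4:5 ⇒ W = (0, 5)
3. E lies on line ZV with ZE:EV = 2:5 ⇒ E = (6/7, 0)
2·[WZE] = -5/7, 2·[MEW] = 30/7
[WZE]:[MEW] = -5/7:30/7 = -1/6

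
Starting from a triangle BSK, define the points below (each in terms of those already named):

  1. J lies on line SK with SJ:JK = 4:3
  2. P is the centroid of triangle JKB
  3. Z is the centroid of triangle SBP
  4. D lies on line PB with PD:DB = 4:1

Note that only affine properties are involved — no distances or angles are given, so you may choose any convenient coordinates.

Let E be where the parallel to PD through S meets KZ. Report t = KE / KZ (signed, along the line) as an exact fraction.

t = 21/10

Work in coordinates with B = (0, 0), S = (1, 0), K = (0, 1).
1. J lies on line SK with SJ:JK = 4:3 ⇒ J = (3/7, 4/7)
2. P is the centroid of triangle JKB ⇒ P = (1/7, 11/21)
3. Z is the centroid of triangle SBP ⇒ Z = (8/21, 11/63)
4. D lies on line PB with PD:DB = 4:1 ⇒ D = (1/35, 11/105)
through S parallel to PD: direction (-4/35, -44/105); meets KZ at E = (4/5, -11/15)
E = K + t·(Z−K) with t = 21/10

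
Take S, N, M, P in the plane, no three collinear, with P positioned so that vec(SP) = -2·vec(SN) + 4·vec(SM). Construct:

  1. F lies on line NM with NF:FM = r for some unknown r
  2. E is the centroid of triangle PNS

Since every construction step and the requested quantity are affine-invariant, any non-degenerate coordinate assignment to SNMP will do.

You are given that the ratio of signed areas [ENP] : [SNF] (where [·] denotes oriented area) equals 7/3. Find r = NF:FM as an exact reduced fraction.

Assign S = (0, 0), N = (1, 0), M = (0, 1), P = (-2, 4) — the answer is frame-independent, so this choice is without loss of generality.
1. With NF:FM = r, write λ = r/(r+1) so F = N + λ·(M−N); F is affine-linear in λ
2. E is the centroid of triangle PNS ⇒ E = (-1/3, 4/3)
Every point depending on F is an affine combination of F and λ-independent points, so each such coordinate is linear in λ; the λ² term in each signed area is a multiple of (M−N)×(M−N) = 0, so 2·[ENP] and 2·[SNF] are each linear in λ. Evaluating at λ=0 and λ=1:
  2·[ENP] = 4/3,   2·[SNF] = λ
So [ENP]:[SNF] = (4/3) / (λ). Setting this equal to 7/3:
  4/3 = 7/3·(λ)  ⇒  λ = 4/7
Then r = λ/(1−λ) = (4/7)/(3/7) = 4/3. Check: with r = 4/3, F = (3/7, 4/7) and [ENP]:[SNF] = 7/3 as required.

r = 4/3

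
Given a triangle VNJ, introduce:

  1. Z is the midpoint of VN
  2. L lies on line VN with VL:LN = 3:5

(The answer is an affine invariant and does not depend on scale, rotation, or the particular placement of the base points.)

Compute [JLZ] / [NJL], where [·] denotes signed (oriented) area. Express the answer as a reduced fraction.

Set V = (0, 0), N = (1, 0), J = (0, 1); any affine frame gives the same invariant.
1. Z is the midpoint of VN ⇒ Z = (1/2, 0)
2. L lies on line VN with VL:LN = 3:5 ⇒ L = (3/8, 0)
2·[JLZ] = 1/8, 2·[NJL] = 5/8
[JLZ]:[NJL] = 1/8:5/8 = 1/5

[JLZ]:[NJL] = 1/5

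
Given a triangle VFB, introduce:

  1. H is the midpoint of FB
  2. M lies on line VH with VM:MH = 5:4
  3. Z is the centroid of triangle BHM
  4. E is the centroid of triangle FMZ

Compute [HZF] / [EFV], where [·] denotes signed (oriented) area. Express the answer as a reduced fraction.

[HZF]:[EFV] = -12/47

Work in coordinates with V = (0, 0), F = (1, 0), B = (0, 1).
1. H is the midpoint of FB ⇒ H = (1/2, 1/2)
2. M lies on line VH with VM:MH = 5:4 ⇒ M = (5/18, 5/18)
3. Z is the centroid of triangle BHM ⇒ Z = (7/27, 16/27)
4. E is the centroid of triangle FMZ ⇒ E = (83/162, 47/162)
2·[HZF] = 2/27, 2·[EFV] = -47/162
[HZF]:[EFV] = 2/27:-47/162 = -12/47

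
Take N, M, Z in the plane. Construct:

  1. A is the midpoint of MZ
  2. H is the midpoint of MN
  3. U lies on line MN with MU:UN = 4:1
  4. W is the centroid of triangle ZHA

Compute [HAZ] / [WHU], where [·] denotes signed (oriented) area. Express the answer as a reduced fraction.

[HAZ]:[WHU] = -5/3

Set N = (0, 0), M = (1, 0), Z = (0, 1); any affine frame gives the same invariant.
1. A is the midpoint of MZ ⇒ A = (1/2, 1/2)
2. H is the midpoint of MN ⇒ H = (1/2, 0)
3. U lies on line MN with MU:UN = 4:1 ⇒ U = (1/5, 0)
4. W is the centroid of triangle ZHA ⇒ W = (1/3, 1/2)
2·[HAZ] = 1/4, 2·[WHU] = -3/20
[HAZ]:[WHU] = 1/4:-3/20 = -5/3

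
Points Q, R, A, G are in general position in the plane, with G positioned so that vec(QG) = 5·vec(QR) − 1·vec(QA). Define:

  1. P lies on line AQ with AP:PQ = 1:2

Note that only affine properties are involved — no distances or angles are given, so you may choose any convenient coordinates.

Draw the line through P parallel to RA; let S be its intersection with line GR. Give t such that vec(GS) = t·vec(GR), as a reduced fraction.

Assign Q = (0, 0), R = (1, 0), A = (0, 1), G = (5, -1) — the answer is frame-independent, so this choice is without loss of generality.
1. P lies on line AQ with AP:PQ = 1:2 ⇒ P = (0, 2/3)
through P parallel to RA: direction (-1, 1); meets GR at S = (5/9, 1/9)
S = G + t·(R−G) with t = 10/9

t = 10/9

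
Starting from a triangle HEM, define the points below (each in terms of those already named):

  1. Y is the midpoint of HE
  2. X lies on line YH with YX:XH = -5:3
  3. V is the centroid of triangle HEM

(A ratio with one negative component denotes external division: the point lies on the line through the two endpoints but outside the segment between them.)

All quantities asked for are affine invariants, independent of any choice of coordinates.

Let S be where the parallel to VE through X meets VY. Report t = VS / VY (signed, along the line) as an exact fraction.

t = 7/2

Choose coordinates H = (0, 0), E = (1, 0), M = (0, 1).
1. Y is the midpoint of HE ⇒ Y = (1/2, 0)
2. X lies on line YH with YX:XH = -5:3 ⇒ X = (-3/4, 0)
3. V is the centroid of triangle HEM ⇒ V = (1/3, 1/3)
through X parallel to VE: direction (2/3, -1/3); meets VY at S = (11/12, -5/6)
S = V + t·(Y−V) with t = 7/2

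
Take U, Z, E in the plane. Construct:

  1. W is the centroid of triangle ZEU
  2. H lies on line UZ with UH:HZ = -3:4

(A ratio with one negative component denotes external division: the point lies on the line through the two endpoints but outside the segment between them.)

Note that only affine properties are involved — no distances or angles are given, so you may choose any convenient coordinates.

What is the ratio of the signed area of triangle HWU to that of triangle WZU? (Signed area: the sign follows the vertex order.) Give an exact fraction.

Work in coordinates with U = (0, 0), Z = (1, 0), E = (0, 1).
1. W is the centroid of triangle ZEU ⇒ W = (1/3, 1/3)
2. H lies on line UZ with UH:HZ = -3:4 ⇒ H = (-3, 0)
2·[HWU] = -1, 2·[WZU] = -1/3
[HWU]:[WZU] = -1:-1/3 = 3

[HWU]:[WZU] = 3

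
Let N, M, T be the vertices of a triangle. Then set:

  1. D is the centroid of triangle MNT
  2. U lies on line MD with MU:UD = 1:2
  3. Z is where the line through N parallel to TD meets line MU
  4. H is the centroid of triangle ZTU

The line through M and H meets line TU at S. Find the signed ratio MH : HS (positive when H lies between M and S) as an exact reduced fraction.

Assign N = (0, 0), M = (1, 0), T = (0, 1) — the answer is frame-independent, so this choice is without loss of generality.
1. D is the centroid of triangle MNT ⇒ D = (1/3, 1/3)
2. U lies on line MD with MU:UD = 1:2 ⇒ U = (7/9, 1/9)
3. Z is where the line through N parallel to TD meets line MU ⇒ Z = (-1/3, 2/3)
4. H is the centroid of triangle ZTU ⇒ H = (4/27, 16/27)
line MH meets TU at S = (49/72, 2/9)
H = M + t·(S−M) with t = 8/3, so MH:HS = 8/3:-5/3

MH:HS = -8/5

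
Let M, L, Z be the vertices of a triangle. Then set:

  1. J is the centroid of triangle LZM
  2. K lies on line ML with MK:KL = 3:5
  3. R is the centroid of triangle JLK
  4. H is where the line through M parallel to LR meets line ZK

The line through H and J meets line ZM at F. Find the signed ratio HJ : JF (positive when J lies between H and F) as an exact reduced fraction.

HJ:JF = 55/224

Choose coordinates M = (0, 0), L = (1, 0), Z = (0, 1).
1. J is the centroid of triangle LZM ⇒ J = (1/3, 1/3)
2. K lies on line ML with MK:KL = 3:5 ⇒ K = (3/8, 0)
3. R is the centroid of triangle JLK ⇒ R = (41/72, 1/9)
4. H is where the line through M parallel to LR meets line ZK ⇒ H = (93/224, -3/28)
line HJ meets ZM at F = (0, 117/55)
J = H + t·(F−H) with t = 55/279, so HJ:JF = 55/279:224/279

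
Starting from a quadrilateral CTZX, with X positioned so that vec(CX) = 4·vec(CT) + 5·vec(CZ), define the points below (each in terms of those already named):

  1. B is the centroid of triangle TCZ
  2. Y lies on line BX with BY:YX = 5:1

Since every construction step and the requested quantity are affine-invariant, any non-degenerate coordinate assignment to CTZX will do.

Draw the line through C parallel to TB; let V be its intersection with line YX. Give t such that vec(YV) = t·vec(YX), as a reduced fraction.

t = -71/13

Set C = (0, 0), T = (1, 0), Z = (0, 1), X = (4, 5); any affine frame gives the same invariant.
1. B is the centroid of triangle TCZ ⇒ B = (1/3, 1/3)
2. Y lies on line BX with BY:YX = 5:1 ⇒ Y = (61/18, 38/9)
through C parallel to TB: direction (-2/3, 1/3); meets YX at V = (2/39, -1/39)
V = Y + t·(X−Y) with t = -71/13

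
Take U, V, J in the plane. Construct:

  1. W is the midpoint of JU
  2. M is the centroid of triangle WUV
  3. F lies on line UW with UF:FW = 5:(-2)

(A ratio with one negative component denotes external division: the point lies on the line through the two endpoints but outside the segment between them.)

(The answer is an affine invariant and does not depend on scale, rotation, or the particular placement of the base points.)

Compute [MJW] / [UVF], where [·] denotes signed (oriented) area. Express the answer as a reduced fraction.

Choose coordinates U = (0, 0), V = (1, 0), J = (0, 1).
1. W is the midpoint of JU ⇒ W = (0, 1/2)
2. M is the centroid of triangle WUV ⇒ M = (1/3, 1/6)
3. F lies on line UW with UF:FW = 5:(-2) ⇒ F = (0, 5/6)
2·[MJW] = 1/6, 2·[UVF] = 5/6
[MJW]:[UVF] = 1/6:5/6 = 1/5

[MJW]:[UVF] = 1/5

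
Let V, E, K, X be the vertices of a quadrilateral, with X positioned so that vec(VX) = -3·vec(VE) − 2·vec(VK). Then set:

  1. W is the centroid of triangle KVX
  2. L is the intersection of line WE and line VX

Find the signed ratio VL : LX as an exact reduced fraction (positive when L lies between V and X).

VL:LX = 1/8

Set V = (0, 0), E = (1, 0), K = (0, 1), X = (-3, -2); any affine frame gives the same invariant.
1. W is the centroid of triangle KVX ⇒ W = (-1, -1/3)
2. L is the intersection of line WE and line VX ⇒ L = (-1/3, -2/9)
L = V + t·(X−V) with t = 1/9, so VL:LX = t:(1−t) = 1/9:8/9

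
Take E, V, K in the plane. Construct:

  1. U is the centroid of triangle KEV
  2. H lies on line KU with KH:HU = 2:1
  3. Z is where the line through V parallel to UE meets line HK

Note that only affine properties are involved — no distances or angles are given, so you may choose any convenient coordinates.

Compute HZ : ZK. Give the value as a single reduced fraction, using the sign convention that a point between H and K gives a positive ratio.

HZ:ZK = -2/3

Work in coordinates with E = (0, 0), V = (1, 0), K = (0, 1).
1. U is the centroid of triangle KEV ⇒ U = (1/3, 1/3)
2. H lies on line KU with KH:HU = 2:1 ⇒ H = (2/9, 5/9)
3. Z is where the line through V parallel to UE meets line HK ⇒ Z = (2/3, -1/3)
Z = H + t·(K−H) with t = -2, so HZ:ZK = t:(1−t) = -2:3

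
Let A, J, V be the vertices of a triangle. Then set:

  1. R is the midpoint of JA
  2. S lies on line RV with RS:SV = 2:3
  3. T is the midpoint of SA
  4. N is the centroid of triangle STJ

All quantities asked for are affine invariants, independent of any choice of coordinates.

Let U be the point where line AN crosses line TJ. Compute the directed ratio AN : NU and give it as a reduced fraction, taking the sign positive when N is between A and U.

Set A = (0, 0), J = (1, 0), V = (0, 1); any affine frame gives the same invariant.
1. R is the midpoint of JA ⇒ R = (1/2, 0)
2. S lies on line RV with RS:SV = 2:3 ⇒ S = (3/10, 2/5)
3. T is the midpoint of SA ⇒ T = (3/20, 1/5)
4. N is the centroid of triangle STJ ⇒ N = (29/60, 1/5)
line AN meets TJ at U = (29/80, 3/20)
N = A + t·(U−A) with t = 4/3, so AN:NU = 4/3:-1/3

AN:NU = -4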